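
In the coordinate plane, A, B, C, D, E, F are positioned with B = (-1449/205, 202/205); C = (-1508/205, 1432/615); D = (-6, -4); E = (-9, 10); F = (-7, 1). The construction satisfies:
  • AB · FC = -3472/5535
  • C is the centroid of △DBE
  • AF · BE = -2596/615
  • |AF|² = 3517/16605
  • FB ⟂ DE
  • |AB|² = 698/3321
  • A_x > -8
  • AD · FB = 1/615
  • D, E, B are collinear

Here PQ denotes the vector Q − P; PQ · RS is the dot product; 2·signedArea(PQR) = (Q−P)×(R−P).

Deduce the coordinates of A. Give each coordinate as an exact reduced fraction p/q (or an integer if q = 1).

A = (-1464/205, 2653/1845)

1. A_x = -1464/205  [AB · FC = -3472/5535 ∩ AD · FB = 1/615]
2. A_y = 2653/1845  [AB · FC = -3472/5535 ∩ AD · FB = 1/615]
   → A = (-1464/205, 2653/1845)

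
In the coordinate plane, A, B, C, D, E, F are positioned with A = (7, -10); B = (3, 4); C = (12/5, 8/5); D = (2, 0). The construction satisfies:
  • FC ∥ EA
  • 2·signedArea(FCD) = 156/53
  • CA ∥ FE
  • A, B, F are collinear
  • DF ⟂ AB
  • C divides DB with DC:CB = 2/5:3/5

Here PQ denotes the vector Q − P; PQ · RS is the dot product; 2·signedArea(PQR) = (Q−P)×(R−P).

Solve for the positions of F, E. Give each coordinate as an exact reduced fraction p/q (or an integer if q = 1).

E = (2274/265, -2924/265)
F = (211/53, 30/53)

1. F_x = 211/53  [A, B, F are collinear ∩ DF ⟂ AB]
2. F_y = 30/53  [A, B, F are collinear ∩ DF ⟂ AB]
   → F = (211/53, 30/53)
3. E_x = 2274/265  [FC ∥ EA ∩ CA ∥ FE]
4. E_y = -2924/265  [FC ∥ EA ∩ CA ∥ FE]
   → E = (2274/265, -2924/265)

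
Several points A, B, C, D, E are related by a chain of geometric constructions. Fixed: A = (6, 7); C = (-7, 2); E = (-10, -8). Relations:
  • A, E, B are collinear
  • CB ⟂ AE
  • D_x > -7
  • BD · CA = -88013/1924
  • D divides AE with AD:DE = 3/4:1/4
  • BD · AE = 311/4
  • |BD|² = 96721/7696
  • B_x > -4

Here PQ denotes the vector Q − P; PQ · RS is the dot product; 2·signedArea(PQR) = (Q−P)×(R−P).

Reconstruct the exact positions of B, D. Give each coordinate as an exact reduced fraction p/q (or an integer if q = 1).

1. B_x = -1642/481  [A, E, B are collinear ∩ CB ⟂ AE]
2. B_y = -878/481  [A, E, B are collinear ∩ CB ⟂ AE]
   → B = (-1642/481, -878/481)
3. D_x = -6  [D divides AE with AD:DE = 3/4:1/4]
4. D_y = -17/4  [D divides AE with AD:DE = 3/4:1/4]
   → D = (-6, -17/4)

B = (-1642/481, -878/481)
D = (-6, -17/4)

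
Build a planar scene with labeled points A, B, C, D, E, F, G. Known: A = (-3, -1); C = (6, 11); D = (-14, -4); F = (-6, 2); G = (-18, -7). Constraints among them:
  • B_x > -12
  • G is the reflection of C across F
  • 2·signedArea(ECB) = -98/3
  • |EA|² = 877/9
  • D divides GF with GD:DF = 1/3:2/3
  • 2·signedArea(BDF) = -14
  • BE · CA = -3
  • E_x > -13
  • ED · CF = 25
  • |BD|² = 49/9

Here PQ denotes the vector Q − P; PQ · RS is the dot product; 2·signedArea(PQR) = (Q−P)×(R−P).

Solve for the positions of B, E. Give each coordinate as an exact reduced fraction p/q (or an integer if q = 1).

B = (-35/3, -4)
E = (-38/3, -3)

1. B_x = -35/3  [line -6·x + 8·y + -38 = 0 ∩ |BD|² = 49/9]
2. B_y = -4  [line -6·x + 8·y + -38 = 0 ∩ |BD|² = 49/9]
   → B = (-35/3, -4)
3. E_x = -38/3  [ED · CF = 25 ∩ BE · CA = -3]
4. E_y = -3  [ED · CF = 25 ∩ BE · CA = -3]
   → E = (-38/3, -3)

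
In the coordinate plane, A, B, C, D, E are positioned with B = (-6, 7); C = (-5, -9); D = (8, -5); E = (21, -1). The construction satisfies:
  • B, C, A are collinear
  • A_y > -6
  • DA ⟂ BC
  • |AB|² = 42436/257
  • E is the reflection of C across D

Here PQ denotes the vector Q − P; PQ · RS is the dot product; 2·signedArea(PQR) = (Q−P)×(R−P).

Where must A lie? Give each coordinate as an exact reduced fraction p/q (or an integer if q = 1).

1. A_x = -1336/257  [B, C, A are collinear ∩ DA ⟂ BC]
2. A_y = -1497/257  [B, C, A are collinear ∩ DA ⟂ BC]
   → A = (-1336/257, -1497/257)

A = (-1336/257, -1497/257)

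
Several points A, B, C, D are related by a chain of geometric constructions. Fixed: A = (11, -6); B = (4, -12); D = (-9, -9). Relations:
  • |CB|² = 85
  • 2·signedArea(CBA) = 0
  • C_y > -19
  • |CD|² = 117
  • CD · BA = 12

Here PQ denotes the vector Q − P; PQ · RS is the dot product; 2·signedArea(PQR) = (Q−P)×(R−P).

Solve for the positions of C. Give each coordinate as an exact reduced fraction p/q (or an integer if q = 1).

1. C_x = -3  [2·signedArea(CBA) = 0 ∩ CD · BA = 12]
2. C_y = -18  [2·signedArea(CBA) = 0 ∩ CD · BA = 12]
   → C = (-3, -18)

C = (-3, -18)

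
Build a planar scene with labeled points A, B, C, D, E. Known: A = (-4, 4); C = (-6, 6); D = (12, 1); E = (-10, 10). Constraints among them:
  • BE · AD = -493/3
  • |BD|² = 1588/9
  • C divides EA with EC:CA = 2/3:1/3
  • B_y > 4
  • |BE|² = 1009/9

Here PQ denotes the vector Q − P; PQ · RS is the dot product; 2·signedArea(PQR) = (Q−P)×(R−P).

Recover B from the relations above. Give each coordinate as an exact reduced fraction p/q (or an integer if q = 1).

1. B_x = -2/3  [line -16·x + 3·y + -77/3 = 0 ∩ |BD|² = 1588/9]
2. B_y = 5  [line -16·x + 3·y + -77/3 = 0 ∩ |BD|² = 1588/9]
   → B = (-2/3, 5)

B = (-2/3, 5)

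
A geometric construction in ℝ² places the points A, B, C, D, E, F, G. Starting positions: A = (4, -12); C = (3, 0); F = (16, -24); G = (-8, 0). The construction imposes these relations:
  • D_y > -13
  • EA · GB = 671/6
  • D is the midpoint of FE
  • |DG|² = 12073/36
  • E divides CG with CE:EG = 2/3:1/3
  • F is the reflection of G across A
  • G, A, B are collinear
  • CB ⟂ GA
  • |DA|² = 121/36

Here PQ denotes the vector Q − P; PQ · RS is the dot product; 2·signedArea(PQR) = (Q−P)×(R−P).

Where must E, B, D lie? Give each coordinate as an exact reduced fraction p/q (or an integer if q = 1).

B = (-5/2, -11/2)
D = (35/6, -12)
E = (-13/3, 0)

1. E_x = -13/3  [E divides CG with CE:EG = 2/3:1/3]
2. E_y = 0  [E divides CG with CE:EG = 2/3:1/3]
   → E = (-13/3, 0)
3. B_x = -5/2  [G, A, B are collinear ∩ CB ⟂ GA]
4. B_y = -11/2  [G, A, B are collinear ∩ CB ⟂ GA]
   → B = (-5/2, -11/2)
5. D_x = 35/6  [D is the midpoint of FE]
6. D_y = -12  [D is the midpoint of FE]
   → D = (35/6, -12)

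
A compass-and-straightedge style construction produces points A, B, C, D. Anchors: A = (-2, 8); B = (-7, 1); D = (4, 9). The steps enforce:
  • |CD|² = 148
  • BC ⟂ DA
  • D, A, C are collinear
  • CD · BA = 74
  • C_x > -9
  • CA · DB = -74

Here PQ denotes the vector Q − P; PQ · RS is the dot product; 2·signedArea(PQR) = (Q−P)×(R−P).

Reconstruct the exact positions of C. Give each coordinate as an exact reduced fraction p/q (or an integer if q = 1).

C = (-8, 7)

1. C_x = -8  [D, A, C are collinear ∩ BC ⟂ DA]
2. C_y = 7  [D, A, C are collinear ∩ BC ⟂ DA]
   → C = (-8, 7)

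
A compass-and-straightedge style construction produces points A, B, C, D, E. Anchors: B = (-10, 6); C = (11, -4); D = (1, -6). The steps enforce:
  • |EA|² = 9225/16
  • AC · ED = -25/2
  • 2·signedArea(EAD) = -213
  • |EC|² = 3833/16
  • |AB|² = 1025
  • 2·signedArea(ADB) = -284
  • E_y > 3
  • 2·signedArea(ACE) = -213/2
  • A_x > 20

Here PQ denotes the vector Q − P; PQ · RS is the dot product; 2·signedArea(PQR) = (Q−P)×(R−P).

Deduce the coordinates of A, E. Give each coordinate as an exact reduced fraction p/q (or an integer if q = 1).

A = (21, -2)
E = (-9/4, 4)

1. A_x = 21  [line -12·x + -11·y + 230 = 0 ∩ |AB|² = 1025]
2. A_y = -2  [line -12·x + -11·y + 230 = 0 ∩ |AB|² = 1025]
   → A = (21, -2)
3. E_x = -9/4  [2·signedArea(EAD) = -213 ∩ AC · ED = -25/2]
4. E_y = 4  [2·signedArea(EAD) = -213 ∩ AC · ED = -25/2]
   → E = (-9/4, 4)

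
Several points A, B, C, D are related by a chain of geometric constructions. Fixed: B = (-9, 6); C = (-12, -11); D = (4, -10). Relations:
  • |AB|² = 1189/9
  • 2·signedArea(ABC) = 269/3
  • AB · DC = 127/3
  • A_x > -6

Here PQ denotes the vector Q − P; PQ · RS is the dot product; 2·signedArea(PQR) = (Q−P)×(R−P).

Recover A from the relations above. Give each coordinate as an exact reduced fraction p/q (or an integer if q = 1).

1. A_x = -17/3  [AB · DC = 127/3 ∩ 2·signedArea(ABC) = 269/3]
2. A_y = -5  [AB · DC = 127/3 ∩ 2·signedArea(ABC) = 269/3]
   → A = (-17/3, -5)

A = (-17/3, -5)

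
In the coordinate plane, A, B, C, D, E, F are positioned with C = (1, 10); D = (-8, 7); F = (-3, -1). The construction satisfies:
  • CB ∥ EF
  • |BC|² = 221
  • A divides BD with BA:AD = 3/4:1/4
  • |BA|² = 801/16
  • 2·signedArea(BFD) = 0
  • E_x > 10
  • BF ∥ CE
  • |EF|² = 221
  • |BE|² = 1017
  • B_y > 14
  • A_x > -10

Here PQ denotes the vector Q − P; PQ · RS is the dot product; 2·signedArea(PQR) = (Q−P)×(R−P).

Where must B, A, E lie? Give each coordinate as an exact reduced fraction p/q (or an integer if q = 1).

A = (-37/4, 9)
B = (-13, 15)
E = (11, -6)

1. B_x = -13  [line -8·x + -5·y + -29 = 0 ∩ |BC|² = 221]
2. B_y = 15  [line -8·x + -5·y + -29 = 0 ∩ |BC|² = 221]
   → B = (-13, 15)
3. A_x = -37/4  [A divides BD with BA:AD = 3/4:1/4]
4. A_y = 9  [A divides BD with BA:AD = 3/4:1/4]
   → A = (-37/4, 9)
5. E_x = 11  [CB ∥ EF ∩ BF ∥ CE]
6. E_y = -6  [CB ∥ EF ∩ BF ∥ CE]
   → E = (11, -6)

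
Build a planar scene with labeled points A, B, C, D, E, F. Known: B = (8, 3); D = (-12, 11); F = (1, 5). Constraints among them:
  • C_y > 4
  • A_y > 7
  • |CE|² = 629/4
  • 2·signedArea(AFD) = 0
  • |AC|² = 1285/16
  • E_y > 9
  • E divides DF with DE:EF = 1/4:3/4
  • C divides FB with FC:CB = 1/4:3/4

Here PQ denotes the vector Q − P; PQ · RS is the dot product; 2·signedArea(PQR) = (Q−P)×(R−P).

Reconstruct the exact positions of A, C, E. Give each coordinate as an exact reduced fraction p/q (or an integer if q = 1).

1. C_x = 11/4  [C divides FB with FC:CB = 1/4:3/4]
2. C_y = 9/2  [C divides FB with FC:CB = 1/4:3/4]
   → C = (11/4, 9/2)
3. E_x = -35/4  [E divides DF with DE:EF = 1/4:3/4]
4. E_y = 19/2  [E divides DF with DE:EF = 1/4:3/4]
   → E = (-35/4, 19/2)
5. A_x = -11/2  [line -6·x + -13·y + 71 = 0 ∩ |AC|² = 1285/16]
6. A_y = 8  [line -6·x + -13·y + 71 = 0 ∩ |AC|² = 1285/16]
   → A = (-11/2, 8)

A = (-11/2, 8)
C = (11/4, 9/2)
E = (-35/4, 19/2)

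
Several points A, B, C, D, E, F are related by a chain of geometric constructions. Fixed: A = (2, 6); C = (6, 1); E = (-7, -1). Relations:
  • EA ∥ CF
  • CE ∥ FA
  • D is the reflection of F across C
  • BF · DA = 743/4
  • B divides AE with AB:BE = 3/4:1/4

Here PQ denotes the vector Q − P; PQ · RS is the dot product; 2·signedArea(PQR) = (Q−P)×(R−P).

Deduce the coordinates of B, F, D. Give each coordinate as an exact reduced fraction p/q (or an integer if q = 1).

B = (-19/4, 3/4)
D = (-3, -6)
F = (15, 8)

1. B_x = -19/4  [B divides AE with AB:BE = 3/4:1/4]
2. B_y = 3/4  [B divides AE with AB:BE = 3/4:1/4]
   → B = (-19/4, 3/4)
3. F_x = 15  [CE ∥ FA ∩ EA ∥ CF]
4. F_y = 8  [CE ∥ FA ∩ EA ∥ CF]
   → F = (15, 8)
5. D_x = -3  [D is the reflection of F across C]
6. D_y = -6  [D is the reflection of F across C]
   → D = (-3, -6)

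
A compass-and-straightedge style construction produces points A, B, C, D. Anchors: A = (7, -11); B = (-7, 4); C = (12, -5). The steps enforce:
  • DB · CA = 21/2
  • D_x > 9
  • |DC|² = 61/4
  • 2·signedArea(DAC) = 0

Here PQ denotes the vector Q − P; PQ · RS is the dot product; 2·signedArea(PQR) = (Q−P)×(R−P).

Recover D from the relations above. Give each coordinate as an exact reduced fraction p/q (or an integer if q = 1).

D = (19/2, -8)

1. D_x = 19/2  [2·signedArea(DAC) = 0 ∩ DB · CA = 21/2]
2. D_y = -8  [2·signedArea(DAC) = 0 ∩ DB · CA = 21/2]
   → D = (19/2, -8)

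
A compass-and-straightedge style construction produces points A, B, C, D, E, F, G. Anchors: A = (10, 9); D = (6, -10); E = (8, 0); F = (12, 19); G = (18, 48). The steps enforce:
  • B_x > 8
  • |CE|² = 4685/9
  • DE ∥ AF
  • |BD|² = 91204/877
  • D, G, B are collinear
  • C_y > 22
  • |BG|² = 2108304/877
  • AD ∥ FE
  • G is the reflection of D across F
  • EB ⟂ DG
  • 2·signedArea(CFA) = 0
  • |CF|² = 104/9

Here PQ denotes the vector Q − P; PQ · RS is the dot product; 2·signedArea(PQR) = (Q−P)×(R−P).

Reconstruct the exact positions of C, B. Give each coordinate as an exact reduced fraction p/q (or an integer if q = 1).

1. C_x = 38/3  [line 10·x + -2·y + -82 = 0 ∩ |CE|² = 4685/9]
2. C_y = 67/3  [line 10·x + -2·y + -82 = 0 ∩ |CE|² = 4685/9]
   → C = (38/3, 67/3)
3. B_x = 7074/877  [D, G, B are collinear ∩ EB ⟂ DG]
4. B_y = -12/877  [D, G, B are collinear ∩ EB ⟂ DG]
   → B = (7074/877, -12/877)

B = (7074/877, -12/877)
C = (38/3, 67/3)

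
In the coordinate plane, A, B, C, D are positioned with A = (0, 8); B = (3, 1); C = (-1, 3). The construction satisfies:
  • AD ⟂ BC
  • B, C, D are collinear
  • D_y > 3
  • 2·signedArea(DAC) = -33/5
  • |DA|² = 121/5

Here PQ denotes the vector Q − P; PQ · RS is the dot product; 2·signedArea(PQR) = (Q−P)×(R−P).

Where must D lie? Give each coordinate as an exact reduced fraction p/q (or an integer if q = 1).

D = (-11/5, 18/5)

1. D_x = -11/5  [B, C, D are collinear ∩ AD ⟂ BC]
2. D_y = 18/5  [B, C, D are collinear ∩ AD ⟂ BC]
   → D = (-11/5, 18/5)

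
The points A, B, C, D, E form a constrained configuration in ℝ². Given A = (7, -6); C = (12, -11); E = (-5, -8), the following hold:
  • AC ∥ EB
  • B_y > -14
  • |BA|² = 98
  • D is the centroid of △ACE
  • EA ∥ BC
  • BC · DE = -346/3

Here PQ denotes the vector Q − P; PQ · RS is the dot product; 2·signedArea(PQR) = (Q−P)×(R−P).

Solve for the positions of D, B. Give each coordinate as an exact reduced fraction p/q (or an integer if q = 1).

B = (0, -13)
D = (14/3, -25/3)

1. D_x = 14/3  [D is the centroid of △ACE]
2. D_y = -25/3  [D is the centroid of △ACE]
   → D = (14/3, -25/3)
3. B_x = 0  [EA ∥ BC ∩ AC ∥ EB]
4. B_y = -13  [EA ∥ BC ∩ AC ∥ EB]
   → B = (0, -13)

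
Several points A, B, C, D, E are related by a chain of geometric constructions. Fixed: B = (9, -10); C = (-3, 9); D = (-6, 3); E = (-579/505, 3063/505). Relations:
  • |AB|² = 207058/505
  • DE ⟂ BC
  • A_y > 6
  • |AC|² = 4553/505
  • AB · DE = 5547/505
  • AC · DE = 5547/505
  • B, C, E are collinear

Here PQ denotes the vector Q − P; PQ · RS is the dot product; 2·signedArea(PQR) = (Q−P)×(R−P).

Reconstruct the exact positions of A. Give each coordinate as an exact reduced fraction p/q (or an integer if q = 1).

1. A_x = -1708/505  [line -2451/505·x + -1548/505·y + 1032/505 = 0 ∩ |AB|² = 207058/505]
2. A_y = 3041/505  [line -2451/505·x + -1548/505·y + 1032/505 = 0 ∩ |AB|² = 207058/505]
   → A = (-1708/505, 3041/505)

A = (-1708/505, 3041/505)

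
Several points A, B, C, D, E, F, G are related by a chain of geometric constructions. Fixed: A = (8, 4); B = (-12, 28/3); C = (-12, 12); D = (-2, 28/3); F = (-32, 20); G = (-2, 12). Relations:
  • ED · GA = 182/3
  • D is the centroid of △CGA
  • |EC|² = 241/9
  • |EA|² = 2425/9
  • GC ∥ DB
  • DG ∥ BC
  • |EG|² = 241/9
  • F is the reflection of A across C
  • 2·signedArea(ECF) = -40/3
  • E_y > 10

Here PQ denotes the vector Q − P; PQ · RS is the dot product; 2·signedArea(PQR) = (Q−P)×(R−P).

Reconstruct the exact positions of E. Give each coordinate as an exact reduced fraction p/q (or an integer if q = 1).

1. E_x = -7  [2·signedArea(ECF) = -40/3 ∩ ED · GA = 182/3]
2. E_y = 32/3  [2·signedArea(ECF) = -40/3 ∩ ED · GA = 182/3]
   → E = (-7, 32/3)

E = (-7, 32/3)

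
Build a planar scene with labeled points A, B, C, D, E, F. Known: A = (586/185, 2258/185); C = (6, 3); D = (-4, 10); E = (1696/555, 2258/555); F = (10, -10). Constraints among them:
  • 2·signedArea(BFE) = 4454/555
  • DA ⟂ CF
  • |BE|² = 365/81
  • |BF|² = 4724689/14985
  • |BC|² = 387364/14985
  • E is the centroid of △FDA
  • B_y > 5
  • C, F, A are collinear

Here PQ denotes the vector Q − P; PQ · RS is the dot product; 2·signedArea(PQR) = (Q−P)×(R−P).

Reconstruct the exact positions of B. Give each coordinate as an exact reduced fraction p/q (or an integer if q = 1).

B = (2806/1665, 9473/1665)

1. B_x = 2806/1665  [line -7808/555·x + -3854/555·y + 35086/555 = 0 ∩ |BE|² = 365/81]
2. B_y = 9473/1665  [line -7808/555·x + -3854/555·y + 35086/555 = 0 ∩ |BE|² = 365/81]
   → B = (2806/1665, 9473/1665)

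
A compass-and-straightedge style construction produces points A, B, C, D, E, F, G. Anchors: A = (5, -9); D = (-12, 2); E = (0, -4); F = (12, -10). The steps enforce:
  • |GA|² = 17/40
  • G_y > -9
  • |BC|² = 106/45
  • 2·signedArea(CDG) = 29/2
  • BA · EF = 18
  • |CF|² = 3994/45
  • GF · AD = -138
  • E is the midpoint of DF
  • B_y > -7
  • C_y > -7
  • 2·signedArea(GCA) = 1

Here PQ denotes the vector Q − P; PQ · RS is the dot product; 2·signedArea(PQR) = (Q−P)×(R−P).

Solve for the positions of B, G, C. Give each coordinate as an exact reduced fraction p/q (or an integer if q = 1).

1. G_x = 99/20  [line 17·x + -11·y + -176 = 0 ∩ |GA|² = 17/40]
2. G_y = -167/20  [line 17·x + -11·y + -176 = 0 ∩ |GA|² = 17/40]
   → G = (99/20, -167/20)
3. C_x = 49/15  [2·signedArea(GCA) = 1 ∩ 2·signedArea(CDG) = 29/2]
4. C_y = -97/15  [2·signedArea(GCA) = 1 ∩ 2·signedArea(CDG) = 29/2]
   → C = (49/15, -97/15)
5. B_x = 24/5  [line -12·x + 6·y + 96 = 0 ∩ |BC|² = 106/45]
6. B_y = -32/5  [line -12·x + 6·y + 96 = 0 ∩ |BC|² = 106/45]
   → B = (24/5, -32/5)

B = (24/5, -32/5)
C = (49/15, -97/15)
G = (99/20, -167/20)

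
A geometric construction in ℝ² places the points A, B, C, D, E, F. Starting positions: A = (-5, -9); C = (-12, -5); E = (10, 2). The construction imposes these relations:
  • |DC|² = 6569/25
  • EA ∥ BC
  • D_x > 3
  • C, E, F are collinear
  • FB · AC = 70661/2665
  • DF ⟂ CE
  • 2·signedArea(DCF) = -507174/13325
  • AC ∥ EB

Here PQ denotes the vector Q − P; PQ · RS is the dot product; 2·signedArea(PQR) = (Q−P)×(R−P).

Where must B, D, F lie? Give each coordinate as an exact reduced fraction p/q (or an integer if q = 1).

B = (3, 6)
D = (4, -12/5)
F = (8742/2665, -368/2665)

1. B_x = 3  [EA ∥ BC ∩ AC ∥ EB]
2. B_y = 6  [EA ∥ BC ∩ AC ∥ EB]
   → B = (3, 6)
3. F_x = 8742/2665  [C, E, F are collinear ∩ FB · AC = 70661/2665]
4. F_y = -368/2665  [C, E, F are collinear ∩ FB · AC = 70661/2665]
   → F = (8742/2665, -368/2665)
5. D_x = 4  [2·signedArea(DCF) = -507174/13325 ∩ DF ⟂ CE]
6. D_y = -12/5  [2·signedArea(DCF) = -507174/13325 ∩ DF ⟂ CE]
   → D = (4, -12/5)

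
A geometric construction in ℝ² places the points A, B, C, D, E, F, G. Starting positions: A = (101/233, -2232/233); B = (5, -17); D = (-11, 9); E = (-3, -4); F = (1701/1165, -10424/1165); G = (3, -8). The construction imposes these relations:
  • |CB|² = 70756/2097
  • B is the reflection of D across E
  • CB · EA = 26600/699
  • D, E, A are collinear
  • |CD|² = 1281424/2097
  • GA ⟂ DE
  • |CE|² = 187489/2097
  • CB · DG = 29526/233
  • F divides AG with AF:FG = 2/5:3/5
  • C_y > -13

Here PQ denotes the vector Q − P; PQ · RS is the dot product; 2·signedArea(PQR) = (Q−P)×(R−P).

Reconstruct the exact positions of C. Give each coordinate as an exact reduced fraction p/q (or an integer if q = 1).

C = (1367/699, -8425/699)

1. C_x = 1367/699  [CB · DG = 29526/233 ∩ CB · EA = 26600/699]
2. C_y = -8425/699  [CB · DG = 29526/233 ∩ CB · EA = 26600/699]
   → C = (1367/699, -8425/699)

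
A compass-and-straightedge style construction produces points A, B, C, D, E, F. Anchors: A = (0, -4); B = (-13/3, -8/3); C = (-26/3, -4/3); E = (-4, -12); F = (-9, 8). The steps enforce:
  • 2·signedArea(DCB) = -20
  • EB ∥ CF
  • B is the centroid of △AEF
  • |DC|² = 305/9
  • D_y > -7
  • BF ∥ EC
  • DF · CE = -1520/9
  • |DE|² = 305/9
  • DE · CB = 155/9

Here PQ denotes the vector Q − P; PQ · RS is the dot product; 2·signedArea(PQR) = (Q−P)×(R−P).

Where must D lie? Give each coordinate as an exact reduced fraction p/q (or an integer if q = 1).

1. D_x = -19/3  [DF · CE = -1520/9 ∩ DE · CB = 155/9]
2. D_y = -20/3  [DF · CE = -1520/9 ∩ DE · CB = 155/9]
   → D = (-19/3, -20/3)

D = (-19/3, -20/3)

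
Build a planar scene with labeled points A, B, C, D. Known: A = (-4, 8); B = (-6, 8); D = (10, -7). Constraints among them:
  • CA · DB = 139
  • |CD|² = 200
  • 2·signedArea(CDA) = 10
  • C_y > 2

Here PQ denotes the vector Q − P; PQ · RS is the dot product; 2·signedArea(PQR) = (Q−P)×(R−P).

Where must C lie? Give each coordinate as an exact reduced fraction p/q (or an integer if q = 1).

C = (0, 3)

1. C_x = 0  [2·signedArea(CDA) = 10 ∩ CA · DB = 139]
2. C_y = 3  [2·signedArea(CDA) = 10 ∩ CA · DB = 139]
   → C = (0, 3)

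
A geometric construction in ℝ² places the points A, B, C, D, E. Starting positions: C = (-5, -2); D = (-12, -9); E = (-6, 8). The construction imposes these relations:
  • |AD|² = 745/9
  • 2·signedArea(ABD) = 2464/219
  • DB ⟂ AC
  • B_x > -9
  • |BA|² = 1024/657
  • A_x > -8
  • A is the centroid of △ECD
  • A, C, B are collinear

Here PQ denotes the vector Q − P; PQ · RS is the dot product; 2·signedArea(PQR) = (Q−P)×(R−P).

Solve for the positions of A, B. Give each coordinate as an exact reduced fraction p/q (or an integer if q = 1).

1. A_x = -23/3  [A is the centroid of △ECD]
2. A_y = -1  [A is the centroid of △ECD]
   → A = (-23/3, -1)
3. B_x = -645/73  [A, C, B are collinear ∩ DB ⟂ AC]
4. B_y = -41/73  [A, C, B are collinear ∩ DB ⟂ AC]
   → B = (-645/73, -41/73)

A = (-23/3, -1)
B = (-645/73, -41/73)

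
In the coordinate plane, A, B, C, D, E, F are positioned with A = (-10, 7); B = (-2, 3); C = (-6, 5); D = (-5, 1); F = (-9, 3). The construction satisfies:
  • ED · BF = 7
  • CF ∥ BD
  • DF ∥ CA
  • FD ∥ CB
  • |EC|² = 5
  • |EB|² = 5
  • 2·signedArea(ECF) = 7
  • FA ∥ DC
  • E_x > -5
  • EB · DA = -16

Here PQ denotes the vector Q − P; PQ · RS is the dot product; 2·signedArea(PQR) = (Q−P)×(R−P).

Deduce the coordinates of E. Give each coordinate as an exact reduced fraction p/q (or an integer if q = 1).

E = (-4, 4)

1. E_x = -4  [EB · DA = -16 ∩ ED · BF = 7]
2. E_y = 4  [EB · DA = -16 ∩ ED · BF = 7]
   → E = (-4, 4)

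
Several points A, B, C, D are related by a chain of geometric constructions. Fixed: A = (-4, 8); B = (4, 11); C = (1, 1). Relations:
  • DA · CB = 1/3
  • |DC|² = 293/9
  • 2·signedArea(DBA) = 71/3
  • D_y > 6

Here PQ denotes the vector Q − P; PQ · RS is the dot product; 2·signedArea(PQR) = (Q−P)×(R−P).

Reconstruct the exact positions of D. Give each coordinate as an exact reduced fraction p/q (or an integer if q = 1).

1. D_x = 1/3  [DA · CB = 1/3 ∩ 2·signedArea(DBA) = 71/3]
2. D_y = 20/3  [DA · CB = 1/3 ∩ 2·signedArea(DBA) = 71/3]
   → D = (1/3, 20/3)

D = (1/3, 20/3)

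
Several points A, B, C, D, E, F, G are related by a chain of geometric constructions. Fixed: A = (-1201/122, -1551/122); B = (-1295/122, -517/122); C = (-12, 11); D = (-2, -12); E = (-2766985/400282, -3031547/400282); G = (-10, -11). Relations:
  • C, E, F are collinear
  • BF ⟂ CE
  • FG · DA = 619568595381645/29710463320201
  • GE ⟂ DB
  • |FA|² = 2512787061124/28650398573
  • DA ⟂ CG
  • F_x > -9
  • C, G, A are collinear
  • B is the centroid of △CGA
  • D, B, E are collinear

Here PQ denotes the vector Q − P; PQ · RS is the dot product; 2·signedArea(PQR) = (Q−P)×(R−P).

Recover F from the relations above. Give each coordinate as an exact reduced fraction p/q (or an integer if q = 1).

1. F_x = -476609106196325/59420926640402  [C, E, F are collinear ∩ BF ⟂ CE]
2. F_y = -209591297017327/59420926640402  [C, E, F are collinear ∩ BF ⟂ CE]
   → F = (-476609106196325/59420926640402, -209591297017327/59420926640402)

F = (-476609106196325/59420926640402, -209591297017327/59420926640402)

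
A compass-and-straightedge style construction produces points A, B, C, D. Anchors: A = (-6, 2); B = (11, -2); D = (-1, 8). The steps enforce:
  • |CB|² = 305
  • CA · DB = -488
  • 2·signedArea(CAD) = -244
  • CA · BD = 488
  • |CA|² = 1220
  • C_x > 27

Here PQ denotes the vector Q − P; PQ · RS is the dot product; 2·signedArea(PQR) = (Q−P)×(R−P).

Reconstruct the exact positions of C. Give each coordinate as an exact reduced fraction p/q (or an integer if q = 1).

1. C_x = 28  [line -12·x + 10·y + 396 = 0 ∩ |CB|² = 305]
2. C_y = -6  [line -12·x + 10·y + 396 = 0 ∩ |CB|² = 305]
   → C = (28, -6)

C = (28, -6)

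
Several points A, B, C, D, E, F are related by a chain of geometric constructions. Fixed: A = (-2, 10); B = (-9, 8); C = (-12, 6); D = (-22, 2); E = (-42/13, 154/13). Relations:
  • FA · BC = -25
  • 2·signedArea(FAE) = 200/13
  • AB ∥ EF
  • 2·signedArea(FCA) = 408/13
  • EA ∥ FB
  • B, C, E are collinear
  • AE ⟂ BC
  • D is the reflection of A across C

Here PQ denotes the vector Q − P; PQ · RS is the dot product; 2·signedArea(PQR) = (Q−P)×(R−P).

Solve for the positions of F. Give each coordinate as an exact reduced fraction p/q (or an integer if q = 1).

F = (-133/13, 128/13)

1. F_x = -133/13  [EA ∥ FB ∩ AB ∥ EF]
2. F_y = 128/13  [EA ∥ FB ∩ AB ∥ EF]
   → F = (-133/13, 128/13)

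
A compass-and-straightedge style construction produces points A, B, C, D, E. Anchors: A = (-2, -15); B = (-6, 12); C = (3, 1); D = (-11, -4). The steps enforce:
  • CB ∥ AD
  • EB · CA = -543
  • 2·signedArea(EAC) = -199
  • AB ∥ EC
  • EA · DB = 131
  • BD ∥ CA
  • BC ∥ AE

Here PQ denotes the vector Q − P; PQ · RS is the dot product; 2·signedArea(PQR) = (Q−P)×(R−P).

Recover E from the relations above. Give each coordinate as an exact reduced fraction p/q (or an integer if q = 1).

E = (7, -26)

1. E_x = 7  [AB ∥ EC ∩ BC ∥ AE]
2. E_y = -26  [AB ∥ EC ∩ BC ∥ AE]
   → E = (7, -26)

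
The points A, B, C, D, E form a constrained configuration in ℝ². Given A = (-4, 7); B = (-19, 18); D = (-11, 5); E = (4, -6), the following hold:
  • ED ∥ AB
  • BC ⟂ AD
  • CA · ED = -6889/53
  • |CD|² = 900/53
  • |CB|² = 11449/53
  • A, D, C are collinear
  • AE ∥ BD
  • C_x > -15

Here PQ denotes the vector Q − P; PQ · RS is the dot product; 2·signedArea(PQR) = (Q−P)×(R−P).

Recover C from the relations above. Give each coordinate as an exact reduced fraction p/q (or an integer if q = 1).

C = (-793/53, 205/53)

1. C_x = -793/53  [A, D, C are collinear ∩ BC ⟂ AD]
2. C_y = 205/53  [A, D, C are collinear ∩ BC ⟂ AD]
   → C = (-793/53, 205/53)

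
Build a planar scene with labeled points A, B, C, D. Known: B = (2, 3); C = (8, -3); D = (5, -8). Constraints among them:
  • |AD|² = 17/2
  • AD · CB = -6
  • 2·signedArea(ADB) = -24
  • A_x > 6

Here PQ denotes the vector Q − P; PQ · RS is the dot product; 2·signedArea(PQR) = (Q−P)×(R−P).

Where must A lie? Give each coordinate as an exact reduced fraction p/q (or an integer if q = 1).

A = (13/2, -11/2)

1. A_x = 13/2  [2·signedArea(ADB) = -24 ∩ AD · CB = -6]
2. A_y = -11/2  [2·signedArea(ADB) = -24 ∩ AD · CB = -6]
   → A = (13/2, -11/2)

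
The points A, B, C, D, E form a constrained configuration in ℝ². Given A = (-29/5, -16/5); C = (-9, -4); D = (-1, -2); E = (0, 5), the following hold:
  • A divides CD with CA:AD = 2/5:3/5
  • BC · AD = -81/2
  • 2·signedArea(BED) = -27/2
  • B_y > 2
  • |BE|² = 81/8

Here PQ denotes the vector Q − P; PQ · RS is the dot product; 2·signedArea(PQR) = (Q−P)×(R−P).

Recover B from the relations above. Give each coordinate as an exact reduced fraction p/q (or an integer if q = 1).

B = (-9/4, 11/4)

1. B_x = -9/4  [2·signedArea(BED) = -27/2 ∩ BC · AD = -81/2]
2. B_y = 11/4  [2·signedArea(BED) = -27/2 ∩ BC · AD = -81/2]
   → B = (-9/4, 11/4)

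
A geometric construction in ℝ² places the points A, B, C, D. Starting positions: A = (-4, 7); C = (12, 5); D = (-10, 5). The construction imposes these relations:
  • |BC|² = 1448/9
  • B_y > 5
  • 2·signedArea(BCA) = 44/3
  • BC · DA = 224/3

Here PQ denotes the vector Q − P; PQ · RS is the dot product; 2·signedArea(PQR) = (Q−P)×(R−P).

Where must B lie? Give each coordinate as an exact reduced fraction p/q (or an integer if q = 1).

B = (-2/3, 17/3)

1. B_x = -2/3  [2·signedArea(BCA) = 44/3 ∩ BC · DA = 224/3]
2. B_y = 17/3  [2·signedArea(BCA) = 44/3 ∩ BC · DA = 224/3]
   → B = (-2/3, 17/3)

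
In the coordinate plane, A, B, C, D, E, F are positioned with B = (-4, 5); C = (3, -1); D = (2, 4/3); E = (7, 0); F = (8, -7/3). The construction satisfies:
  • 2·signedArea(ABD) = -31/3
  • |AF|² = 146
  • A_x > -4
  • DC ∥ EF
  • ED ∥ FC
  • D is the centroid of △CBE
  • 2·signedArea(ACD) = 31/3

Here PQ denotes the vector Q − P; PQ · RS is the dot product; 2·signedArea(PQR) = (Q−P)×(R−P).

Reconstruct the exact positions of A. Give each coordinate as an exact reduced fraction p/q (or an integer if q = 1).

1. A_x = -3  [2·signedArea(ACD) = 31/3 ∩ 2·signedArea(ABD) = -31/3]
2. A_y = 8/3  [2·signedArea(ACD) = 31/3 ∩ 2·signedArea(ABD) = -31/3]
   → A = (-3, 8/3)

A = (-3, 8/3)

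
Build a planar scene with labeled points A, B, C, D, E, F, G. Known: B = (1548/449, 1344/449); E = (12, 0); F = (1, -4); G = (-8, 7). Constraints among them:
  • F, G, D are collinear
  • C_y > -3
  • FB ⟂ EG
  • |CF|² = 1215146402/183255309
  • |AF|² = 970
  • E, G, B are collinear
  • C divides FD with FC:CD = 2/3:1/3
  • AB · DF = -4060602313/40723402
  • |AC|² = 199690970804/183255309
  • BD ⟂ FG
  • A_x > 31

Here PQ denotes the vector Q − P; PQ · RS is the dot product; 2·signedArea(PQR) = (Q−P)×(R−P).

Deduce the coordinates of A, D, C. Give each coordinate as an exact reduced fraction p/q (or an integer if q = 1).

A = (32, -7)
C = (-28598/45349, -273049/136047)
D = (-131143/90698, -91653/90698)

1. D_x = -131143/90698  [F, G, D are collinear ∩ BD ⟂ FG]
2. D_y = -91653/90698  [F, G, D are collinear ∩ BD ⟂ FG]
   → D = (-131143/90698, -91653/90698)
3. C_x = -28598/45349  [C divides FD with FC:CD = 2/3:1/3]
4. C_y = -273049/136047  [C divides FD with FC:CD = 2/3:1/3]
   → C = (-28598/45349, -273049/136047)
5. A_x = 32  [line -221841/90698·x + 271139/90698·y + 8996885/90698 = 0 ∩ |AF|² = 970]
6. A_y = -7  [line -221841/90698·x + 271139/90698·y + 8996885/90698 = 0 ∩ |AF|² = 970]
   → A = (32, -7)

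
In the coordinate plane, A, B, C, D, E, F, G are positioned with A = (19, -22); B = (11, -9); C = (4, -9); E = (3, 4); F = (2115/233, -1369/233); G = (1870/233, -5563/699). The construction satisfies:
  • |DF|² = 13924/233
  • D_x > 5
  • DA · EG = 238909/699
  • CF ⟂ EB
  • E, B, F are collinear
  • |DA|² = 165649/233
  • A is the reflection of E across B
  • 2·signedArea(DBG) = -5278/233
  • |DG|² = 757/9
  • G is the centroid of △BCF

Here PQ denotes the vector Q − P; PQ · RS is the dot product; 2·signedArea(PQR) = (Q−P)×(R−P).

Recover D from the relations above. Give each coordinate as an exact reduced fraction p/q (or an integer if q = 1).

D = (1171/233, 165/233)

1. D_x = 1171/233  [2·signedArea(DBG) = -5278/233 ∩ DA · EG = 238909/699]
2. D_y = 165/233  [2·signedArea(DBG) = -5278/233 ∩ DA · EG = 238909/699]
   → D = (1171/233, 165/233)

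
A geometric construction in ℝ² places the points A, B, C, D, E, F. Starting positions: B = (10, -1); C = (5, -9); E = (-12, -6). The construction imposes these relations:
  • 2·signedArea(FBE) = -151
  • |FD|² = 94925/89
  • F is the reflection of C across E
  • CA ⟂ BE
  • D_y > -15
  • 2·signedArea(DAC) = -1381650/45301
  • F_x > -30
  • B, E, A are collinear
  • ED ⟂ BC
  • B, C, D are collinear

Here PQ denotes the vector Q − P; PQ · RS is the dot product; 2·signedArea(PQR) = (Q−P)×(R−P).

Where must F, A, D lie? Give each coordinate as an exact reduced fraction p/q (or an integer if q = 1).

A = (1790/509, -1259/509)
D = (140/89, -1289/89)
F = (-29, -3)

1. F_x = -29  [F is the reflection of C across E]
2. F_y = -3  [F is the reflection of C across E]
   → F = (-29, -3)
3. A_x = 1790/509  [B, E, A are collinear ∩ CA ⟂ BE]
4. A_y = -1259/509  [B, E, A are collinear ∩ CA ⟂ BE]
   → A = (1790/509, -1259/509)
5. D_x = 140/89  [B, C, D are collinear ∩ ED ⟂ BC]
6. D_y = -1289/89  [B, C, D are collinear ∩ ED ⟂ BC]
   → D = (140/89, -1289/89)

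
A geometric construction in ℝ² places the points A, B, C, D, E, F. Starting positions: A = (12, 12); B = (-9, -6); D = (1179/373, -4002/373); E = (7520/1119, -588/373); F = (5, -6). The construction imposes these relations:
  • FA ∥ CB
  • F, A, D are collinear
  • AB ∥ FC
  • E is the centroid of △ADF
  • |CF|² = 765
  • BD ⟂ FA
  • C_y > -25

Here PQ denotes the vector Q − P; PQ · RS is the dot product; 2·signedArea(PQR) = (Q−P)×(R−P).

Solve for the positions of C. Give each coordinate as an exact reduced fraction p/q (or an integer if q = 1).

1. C_x = -16  [FA ∥ CB ∩ AB ∥ FC]
2. C_y = -24  [FA ∥ CB ∩ AB ∥ FC]
   → C = (-16, -24)

C = (-16, -24)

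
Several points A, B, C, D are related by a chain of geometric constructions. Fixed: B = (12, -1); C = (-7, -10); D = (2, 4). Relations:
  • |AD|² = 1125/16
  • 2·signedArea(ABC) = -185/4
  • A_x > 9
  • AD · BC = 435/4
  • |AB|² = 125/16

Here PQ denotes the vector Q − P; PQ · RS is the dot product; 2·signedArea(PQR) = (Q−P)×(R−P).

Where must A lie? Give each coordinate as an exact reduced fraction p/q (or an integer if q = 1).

A = (19/2, 1/4)

1. A_x = 19/2  [2·signedArea(ABC) = -185/4 ∩ AD · BC = 435/4]
2. A_y = 1/4  [2·signedArea(ABC) = -185/4 ∩ AD · BC = 435/4]
   → A = (19/2, 1/4)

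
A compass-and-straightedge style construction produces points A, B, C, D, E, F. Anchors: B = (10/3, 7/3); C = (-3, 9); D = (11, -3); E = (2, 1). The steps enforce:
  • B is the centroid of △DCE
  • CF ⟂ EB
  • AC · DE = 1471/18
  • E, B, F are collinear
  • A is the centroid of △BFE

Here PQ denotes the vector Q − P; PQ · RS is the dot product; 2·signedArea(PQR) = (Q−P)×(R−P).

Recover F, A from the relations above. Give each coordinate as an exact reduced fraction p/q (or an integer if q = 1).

A = (53/18, 35/18)
F = (7/2, 5/2)

1. F_x = 7/2  [E, B, F are collinear ∩ CF ⟂ EB]
2. F_y = 5/2  [E, B, F are collinear ∩ CF ⟂ EB]
   → F = (7/2, 5/2)
3. A_x = 53/18  [A is the centroid of △BFE]
4. A_y = 35/18  [A is the centroid of △BFE]
   → A = (53/18, 35/18)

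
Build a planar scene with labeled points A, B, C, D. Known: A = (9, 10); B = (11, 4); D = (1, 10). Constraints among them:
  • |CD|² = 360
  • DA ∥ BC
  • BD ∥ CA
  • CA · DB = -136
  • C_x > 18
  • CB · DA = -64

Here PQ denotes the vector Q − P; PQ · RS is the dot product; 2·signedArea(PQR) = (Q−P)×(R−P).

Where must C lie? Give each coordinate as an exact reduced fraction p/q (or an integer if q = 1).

C = (19, 4)

1. C_x = 19  [BD ∥ CA ∩ DA ∥ BC]
2. C_y = 4  [BD ∥ CA ∩ DA ∥ BC]
   → C = (19, 4)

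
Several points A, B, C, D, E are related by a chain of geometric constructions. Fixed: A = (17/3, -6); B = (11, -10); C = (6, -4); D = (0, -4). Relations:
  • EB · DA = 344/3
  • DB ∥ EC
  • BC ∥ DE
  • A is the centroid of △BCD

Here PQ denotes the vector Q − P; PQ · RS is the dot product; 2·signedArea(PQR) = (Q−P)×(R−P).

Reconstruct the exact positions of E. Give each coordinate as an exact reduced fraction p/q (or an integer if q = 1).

E = (-5, 2)

1. E_x = -5  [DB ∥ EC ∩ BC ∥ DE]
2. E_y = 2  [DB ∥ EC ∩ BC ∥ DE]
   → E = (-5, 2)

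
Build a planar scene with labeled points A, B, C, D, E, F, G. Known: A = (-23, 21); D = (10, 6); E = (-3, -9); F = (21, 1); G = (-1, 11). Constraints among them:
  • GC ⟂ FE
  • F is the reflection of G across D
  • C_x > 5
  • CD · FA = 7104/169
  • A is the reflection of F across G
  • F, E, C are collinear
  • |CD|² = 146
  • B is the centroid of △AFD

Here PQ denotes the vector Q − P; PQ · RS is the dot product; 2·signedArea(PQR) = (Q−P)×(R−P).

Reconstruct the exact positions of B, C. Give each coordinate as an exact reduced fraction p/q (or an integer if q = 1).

B = (8/3, 28/3)
C = (981/169, -901/169)

1. B_x = 8/3  [B is the centroid of △AFD]
2. B_y = 28/3  [B is the centroid of △AFD]
   → B = (8/3, 28/3)
3. C_x = 981/169  [F, E, C are collinear ∩ GC ⟂ FE]
4. C_y = -901/169  [F, E, C are collinear ∩ GC ⟂ FE]
   → C = (981/169, -901/169)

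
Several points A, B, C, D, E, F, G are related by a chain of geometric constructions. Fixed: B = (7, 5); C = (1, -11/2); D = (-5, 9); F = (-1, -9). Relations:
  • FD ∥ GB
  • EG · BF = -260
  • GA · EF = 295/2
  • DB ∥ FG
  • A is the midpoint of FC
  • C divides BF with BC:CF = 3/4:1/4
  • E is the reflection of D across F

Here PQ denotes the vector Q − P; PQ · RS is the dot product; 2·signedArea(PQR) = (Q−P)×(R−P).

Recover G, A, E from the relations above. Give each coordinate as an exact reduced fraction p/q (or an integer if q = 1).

1. G_x = 11  [FD ∥ GB ∩ DB ∥ FG]
2. G_y = -13  [FD ∥ GB ∩ DB ∥ FG]
   → G = (11, -13)
3. A_x = 0  [A is the midpoint of FC]
4. A_y = -29/4  [A is the midpoint of FC]
   → A = (0, -29/4)
5. E_x = 3  [E is the reflection of D across F]
6. E_y = -27  [E is the reflection of D across F]
   → E = (3, -27)

A = (0, -29/4)
E = (3, -27)
G = (11, -13)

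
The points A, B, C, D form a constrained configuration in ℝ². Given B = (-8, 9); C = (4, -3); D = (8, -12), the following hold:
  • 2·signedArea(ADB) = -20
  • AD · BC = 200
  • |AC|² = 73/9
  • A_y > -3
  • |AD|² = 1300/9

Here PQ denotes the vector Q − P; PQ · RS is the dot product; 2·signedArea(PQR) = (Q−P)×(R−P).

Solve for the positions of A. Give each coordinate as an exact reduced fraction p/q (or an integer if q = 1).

A = (4/3, -2)

1. A_x = 4/3  [AD · BC = 200 ∩ 2·signedArea(ADB) = -20]
2. A_y = -2  [AD · BC = 200 ∩ 2·signedArea(ADB) = -20]
   → A = (4/3, -2)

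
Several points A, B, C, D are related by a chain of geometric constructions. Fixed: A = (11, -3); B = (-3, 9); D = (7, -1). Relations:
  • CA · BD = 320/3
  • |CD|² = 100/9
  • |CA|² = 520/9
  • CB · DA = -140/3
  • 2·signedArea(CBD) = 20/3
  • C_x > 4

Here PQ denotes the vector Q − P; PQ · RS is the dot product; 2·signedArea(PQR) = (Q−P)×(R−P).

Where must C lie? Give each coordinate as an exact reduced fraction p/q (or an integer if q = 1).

1. C_x = 5  [2·signedArea(CBD) = 20/3 ∩ CA · BD = 320/3]
2. C_y = 5/3  [2·signedArea(CBD) = 20/3 ∩ CA · BD = 320/3]
   → C = (5, 5/3)

C = (5, 5/3)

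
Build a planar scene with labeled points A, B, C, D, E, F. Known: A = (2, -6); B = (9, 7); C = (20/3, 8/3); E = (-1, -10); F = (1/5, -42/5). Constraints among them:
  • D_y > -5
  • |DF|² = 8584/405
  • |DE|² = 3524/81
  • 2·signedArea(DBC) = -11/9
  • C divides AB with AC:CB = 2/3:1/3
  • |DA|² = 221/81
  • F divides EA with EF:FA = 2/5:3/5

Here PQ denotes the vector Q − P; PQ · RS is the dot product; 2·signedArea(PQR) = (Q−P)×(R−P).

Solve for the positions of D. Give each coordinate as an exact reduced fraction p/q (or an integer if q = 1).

1. D_x = 23/9  [line 13/3·x + -7/3·y + -193/9 = 0 ∩ |DF|² = 8584/405]
2. D_y = -40/9  [line 13/3·x + -7/3·y + -193/9 = 0 ∩ |DF|² = 8584/405]
   → D = (23/9, -40/9)

D = (23/9, -40/9)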